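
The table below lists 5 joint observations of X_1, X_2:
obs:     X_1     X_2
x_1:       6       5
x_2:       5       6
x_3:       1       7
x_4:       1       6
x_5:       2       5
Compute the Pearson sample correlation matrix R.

Step 1 — column means:
  mean(X_1) = (6 + 5 + 1 + 1 + 2) / 5 = 15/5 = 3
  mean(X_2) = (5 + 6 + 7 + 6 + 5) / 5 = 29/5 = 5.8

Step 2 — sample variances and covariances s[i,j] = (1/(n-1)) · Σ_k (x_{k,i} - mean_i) · (x_{k,j} - mean_j), with n-1 = 4:
  s[X_1,X_1] = ((3)·(3) + (2)·(2) + (-2)·(-2) + (-2)·(-2) + (-1)·(-1)) / 4 = 22/4 = 5.5
  s[X_1,X_2] = ((3)·(-0.8) + (2)·(0.2) + (-2)·(1.2) + (-2)·(0.2) + (-1)·(-0.8)) / 4 = -4/4 = -1
  s[X_2,X_2] = ((-0.8)·(-0.8) + (0.2)·(0.2) + (1.2)·(1.2) + (0.2)·(0.2) + (-0.8)·(-0.8)) / 4 = 2.8/4 = 0.7
  Sample standard deviations s_i = √(s[i,i]):
  s(X_1) = √(5.5) = 2.3452
  s(X_2) = √(0.7) = 0.8367

Step 3 — r_{ij} = s_{ij} / (s_i · s_j):
  r[X_1,X_1] = 1 (diagonal).
  r[X_1,X_2] = -1 / (2.3452 · 0.8367) = -1 / 1.9621 = -0.5096
  r[X_2,X_2] = 1 (diagonal).

R is symmetric with unit diagonal. Assembling:

R = [[1, -0.5096],
 [-0.5096, 1]]


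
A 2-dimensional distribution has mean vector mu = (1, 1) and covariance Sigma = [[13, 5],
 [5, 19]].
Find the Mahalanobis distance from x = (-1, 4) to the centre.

Step 1 — centre the observation: (x - mu) = (-2, 3).

Step 2 — invert Sigma. det(Sigma) = 13·19 - (5)² = 222.
  Sigma^{-1} = (1/det) · [[d, -b], [-b, a]] = [[0.0856, -0.0225],
 [-0.0225, 0.0586]].

Step 3 — form the quadratic (x - mu)^T · Sigma^{-1} · (x - mu):
  Sigma^{-1} · (x - mu) = (-0.2387, 0.2207).
  (x - mu)^T · [Sigma^{-1} · (x - mu)] = (-2)·(-0.2387) + (3)·(0.2207) = 1.1396.

Step 4 — take square root: d = √(1.1396) ≈ 1.0675.

d(x, mu) = √(1.1396) ≈ 1.0675


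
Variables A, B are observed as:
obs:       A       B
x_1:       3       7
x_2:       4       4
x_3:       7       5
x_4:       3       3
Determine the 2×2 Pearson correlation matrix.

Step 1 — column means:
  mean(A) = (3 + 4 + 7 + 3) / 4 = 17/4 = 4.25
  mean(B) = (7 + 4 + 5 + 3) / 4 = 19/4 = 4.75

Step 2 — sample variances and covariances s[i,j] = (1/(n-1)) · Σ_k (x_{k,i} - mean_i) · (x_{k,j} - mean_j), with n-1 = 3:
  s[A,A] = ((-1.25)·(-1.25) + (-0.25)·(-0.25) + (2.75)·(2.75) + (-1.25)·(-1.25)) / 3 = 10.75/3 = 3.5833
  s[A,B] = ((-1.25)·(2.25) + (-0.25)·(-0.75) + (2.75)·(0.25) + (-1.25)·(-1.75)) / 3 = 0.25/3 = 0.0833
  s[B,B] = ((2.25)·(2.25) + (-0.75)·(-0.75) + (0.25)·(0.25) + (-1.75)·(-1.75)) / 3 = 8.75/3 = 2.9167
  Sample standard deviations s_i = √(s[i,i]):
  s(A) = √(3.5833) = 1.893
  s(B) = √(2.9167) = 1.7078

Step 3 — r_{ij} = s_{ij} / (s_i · s_j):
  r[A,A] = 1 (diagonal).
  r[A,B] = 0.0833 / (1.893 · 1.7078) = 0.0833 / 3.2329 = 0.0258
  r[B,B] = 1 (diagonal).

R is symmetric with unit diagonal. Assembling:

R = [[1, 0.0258],
 [0.0258, 1]]


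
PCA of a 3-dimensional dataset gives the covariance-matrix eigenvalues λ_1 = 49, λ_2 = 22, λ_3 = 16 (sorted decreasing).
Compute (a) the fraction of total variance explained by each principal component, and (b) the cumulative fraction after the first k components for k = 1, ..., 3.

Step 1 — total variance = trace(Sigma) = Σ λ_i = 49 + 22 + 16 = 87.

Step 2 — fraction explained by component i = λ_i / Σ λ:
  PC1: 49/87 = 0.5632
  PC2: 22/87 = 0.2529
  PC3: 16/87 = 0.1839

Step 3 — cumulative fraction after k components = (λ_1 + ... + λ_k) / Σ λ:
  k = 1: 49/87 = 0.5632
  k = 2: (49 + 22)/87 = 71/87 = 0.8161
  k = 3: (49 + 22 + 16)/87 = 87/87 = 1

Summary (fraction, with percent):

explained: PC1 0.5632 (56.32%), PC2 0.2529 (25.29%), PC3 0.1839 (18.39%);  cumulative: 0.5632, 0.8161, 1


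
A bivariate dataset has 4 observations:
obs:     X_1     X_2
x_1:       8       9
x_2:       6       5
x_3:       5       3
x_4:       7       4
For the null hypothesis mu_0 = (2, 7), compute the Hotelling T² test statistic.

Step 1 — sample mean vector:
  mean(X_1) = (8 + 6 + 5 + 7) / 4 = 26/4 = 6.5
  mean(X_2) = (9 + 5 + 3 + 4) / 4 = 21/4 = 5.25
  x̄ = (6.5, 5.25),  deviation x̄ - mu_0 = (6.5, 5.25) - (2, 7) = (4.5, -1.75).

Step 2 — sample covariance matrix, S[i,j] = (1/(n-1)) · Σ_k (x_{k,i} - mean_i) · (x_{k,j} - mean_j), divisor n-1 = 3:
  S[X_1,X_1] = ((1.5)·(1.5) + (-0.5)·(-0.5) + (-1.5)·(-1.5) + (0.5)·(0.5)) / 3 = 5/3 = 1.6667
  S[X_1,X_2] = ((1.5)·(3.75) + (-0.5)·(-0.25) + (-1.5)·(-2.25) + (0.5)·(-1.25)) / 3 = 8.5/3 = 2.8333
  S[X_2,X_2] = ((3.75)·(3.75) + (-0.25)·(-0.25) + (-2.25)·(-2.25) + (-1.25)·(-1.25)) / 3 = 20.75/3 = 6.9167
  S = [[1.6667, 2.8333],
 [2.8333, 6.9167]].

Step 3 — invert S. det(S) = 1.6667·6.9167 - (2.8333)² = 3.5.
  S^{-1} = (1/det) · [[d, -b], [-b, a]] = [[1.9762, -0.8095],
 [-0.8095, 0.4762]].

Step 4 — quadratic form (x̄ - mu_0)^T · S^{-1} · (x̄ - mu_0):
  S^{-1} · (x̄ - mu_0) = (10.3095, -4.4762),
  (x̄ - mu_0)^T · [...] = (4.5)·(10.3095) + (-1.75)·(-4.4762) = 54.2262.

Step 5 — scale by n: T² = 4 · 54.2262 = 216.9048.

T² ≈ 216.9048


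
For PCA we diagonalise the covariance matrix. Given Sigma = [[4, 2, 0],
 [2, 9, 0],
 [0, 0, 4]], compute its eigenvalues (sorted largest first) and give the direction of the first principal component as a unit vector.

Step 1 — characteristic polynomial p(λ) = det(λI - Sigma) = λ³ - tr·λ² + c_1·λ - det, where tr = trace, c_1 = sum of the principal 2×2 minors, det = det(Sigma):
  tr = 4 + 9 + 4 = 17,
  c_1 = (4·9 - (2)²) + (4·4 - (0)²) + (9·4 - (0)²) = 32 + 16 + 36 = 84,
  det = 4·(9·4 - (0)²) - (2)·((2)·4 - (0)·(0)) + (0)·((2)·(0) - 9·(0)) = 4·(36) - (2)·(8) + (0)·(0) = 128.
  So p(λ) = λ³ - 17λ² + 84λ - 128.
Step 2 — look for an integer root (rational root theorem: any rational root is an integer divisor of 128). Testing λ = 4:
  p(4) = 64 - 272 + 336 - 128 = 0  ✓
  Dividing out (λ - 4): p(λ) = (λ - 4)(λ² - 13λ + 32).
Step 3 — remaining eigenvalues from the quadratic λ² - 13λ + 32 = 0:
  Δ = 13² - 4·32 = 169 - 128 = 41,  λ = (13 ± √41)/2 = (13 ± 6.4031)/2 ≈ 9.7016 or 3.2984.
  Sorted: λ_1 = 9.7016,  λ_2 = 4,  λ_3 = 3.2984  (check: sum = 17 = tr ✓).

Step 4 — unit eigenvector for λ_1 ≈ 9.7016: v spans the null space of (Sigma - λ_1 I), whose rows are
  r_1 = (-5.7016, 2, 0),  r_2 = (2, -0.7016, 0),  r_3 = (0, 0, -5.7016).
  v is orthogonal to every row, so take v ∝ r_1 × r_3 = ((2)·(-5.7016) - (0)·(0), (0)·(0) - (-5.7016)·(-5.7016), (-5.7016)·(0) - (2)·(0)) ≈ (-11.4031, -32.5078, 0).
  Rescale (multiply by -1 so the first nonzero entry is positive): u = (11.4031, 32.5078, 0).
  ||u|| = √((11.4031)² + (32.5078)² + (0)²) = √(1186.789) ≈ 34.4498,  v_1 = u/||u|| ≈ (0.331, 0.9436, 0) (||v_1|| = 1).

λ_1 = 9.7016,  λ_2 = 4,  λ_3 = 3.2984;  v_1 ≈ (0.331, 0.9436, 0)


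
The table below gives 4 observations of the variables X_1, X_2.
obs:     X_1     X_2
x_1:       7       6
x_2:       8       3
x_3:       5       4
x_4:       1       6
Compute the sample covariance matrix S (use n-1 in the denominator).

Step 1 — column means:
  mean(X_1) = (7 + 8 + 5 + 1) / 4 = 21/4 = 5.25
  mean(X_2) = (6 + 3 + 4 + 6) / 4 = 19/4 = 4.75

Step 2 — sample covariance S[i,j] = (1/(n-1)) · Σ_k (x_{k,i} - mean_i) · (x_{k,j} - mean_j), with n-1 = 3.
  S[X_1,X_1] = ((1.75)·(1.75) + (2.75)·(2.75) + (-0.25)·(-0.25) + (-4.25)·(-4.25)) / 3 = 28.75/3 = 9.5833
  S[X_1,X_2] = ((1.75)·(1.25) + (2.75)·(-1.75) + (-0.25)·(-0.75) + (-4.25)·(1.25)) / 3 = -7.75/3 = -2.5833
  S[X_2,X_2] = ((1.25)·(1.25) + (-1.75)·(-1.75) + (-0.75)·(-0.75) + (1.25)·(1.25)) / 3 = 6.75/3 = 2.25

S is symmetric (S[j,i] = S[i,j]). Assembling:

S = [[9.5833, -2.5833],
 [-2.5833, 2.25]]


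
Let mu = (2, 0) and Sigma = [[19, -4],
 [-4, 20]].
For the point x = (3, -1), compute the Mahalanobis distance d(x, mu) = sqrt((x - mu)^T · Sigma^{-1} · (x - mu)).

Step 1 — centre the observation: (x - mu) = (1, -1).

Step 2 — invert Sigma. det(Sigma) = 19·20 - (-4)² = 364.
  Sigma^{-1} = (1/det) · [[d, -b], [-b, a]] = [[0.0549, 0.011],
 [0.011, 0.0522]].

Step 3 — form the quadratic (x - mu)^T · Sigma^{-1} · (x - mu):
  Sigma^{-1} · (x - mu) = (0.044, -0.0412).
  (x - mu)^T · [Sigma^{-1} · (x - mu)] = (1)·(0.044) + (-1)·(-0.0412) = 0.0852.

Step 4 — take square root: d = √(0.0852) ≈ 0.2918.

d(x, mu) = √(0.0852) ≈ 0.2918


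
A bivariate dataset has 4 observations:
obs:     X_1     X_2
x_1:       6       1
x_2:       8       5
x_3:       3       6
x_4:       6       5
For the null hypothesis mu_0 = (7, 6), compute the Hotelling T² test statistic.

Step 1 — sample mean vector:
  mean(X_1) = (6 + 8 + 3 + 6) / 4 = 23/4 = 5.75
  mean(X_2) = (1 + 5 + 6 + 5) / 4 = 17/4 = 4.25
  x̄ = (5.75, 4.25),  deviation x̄ - mu_0 = (5.75, 4.25) - (7, 6) = (-1.25, -1.75).

Step 2 — sample covariance matrix, S[i,j] = (1/(n-1)) · Σ_k (x_{k,i} - mean_i) · (x_{k,j} - mean_j), divisor n-1 = 3:
  S[X_1,X_1] = ((0.25)·(0.25) + (2.25)·(2.25) + (-2.75)·(-2.75) + (0.25)·(0.25)) / 3 = 12.75/3 = 4.25
  S[X_1,X_2] = ((0.25)·(-3.25) + (2.25)·(0.75) + (-2.75)·(1.75) + (0.25)·(0.75)) / 3 = -3.75/3 = -1.25
  S[X_2,X_2] = ((-3.25)·(-3.25) + (0.75)·(0.75) + (1.75)·(1.75) + (0.75)·(0.75)) / 3 = 14.75/3 = 4.9167
  S = [[4.25, -1.25],
 [-1.25, 4.9167]].

Step 3 — invert S. det(S) = 4.25·4.9167 - (-1.25)² = 19.3333.
  S^{-1} = (1/det) · [[d, -b], [-b, a]] = [[0.2543, 0.0647],
 [0.0647, 0.2198]].

Step 4 — quadratic form (x̄ - mu_0)^T · S^{-1} · (x̄ - mu_0):
  S^{-1} · (x̄ - mu_0) = (-0.431, -0.4655),
  (x̄ - mu_0)^T · [...] = (-1.25)·(-0.431) + (-1.75)·(-0.4655) = 1.3534.

Step 5 — scale by n: T² = 4 · 1.3534 = 5.4138.

T² ≈ 5.4138


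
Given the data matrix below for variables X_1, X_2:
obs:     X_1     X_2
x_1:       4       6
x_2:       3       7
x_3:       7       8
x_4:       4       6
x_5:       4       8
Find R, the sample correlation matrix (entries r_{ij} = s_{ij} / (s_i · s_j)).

Step 1 — column means:
  mean(X_1) = (4 + 3 + 7 + 4 + 4) / 5 = 22/5 = 4.4
  mean(X_2) = (6 + 7 + 8 + 6 + 8) / 5 = 35/5 = 7

Step 2 — sample variances and covariances s[i,j] = (1/(n-1)) · Σ_k (x_{k,i} - mean_i) · (x_{k,j} - mean_j), with n-1 = 4:
  s[X_1,X_1] = ((-0.4)·(-0.4) + (-1.4)·(-1.4) + (2.6)·(2.6) + (-0.4)·(-0.4) + (-0.4)·(-0.4)) / 4 = 9.2/4 = 2.3
  s[X_1,X_2] = ((-0.4)·(-1) + (-1.4)·(0) + (2.6)·(1) + (-0.4)·(-1) + (-0.4)·(1)) / 4 = 3/4 = 0.75
  s[X_2,X_2] = ((-1)·(-1) + (0)·(0) + (1)·(1) + (-1)·(-1) + (1)·(1)) / 4 = 4/4 = 1
  Sample standard deviations s_i = √(s[i,i]):
  s(X_1) = √(2.3) = 1.5166
  s(X_2) = √(1) = 1

Step 3 — r_{ij} = s_{ij} / (s_i · s_j):
  r[X_1,X_1] = 1 (diagonal).
  r[X_1,X_2] = 0.75 / (1.5166 · 1) = 0.75 / 1.5166 = 0.4945
  r[X_2,X_2] = 1 (diagonal).

R is symmetric with unit diagonal. Assembling:

R = [[1, 0.4945],
 [0.4945, 1]]


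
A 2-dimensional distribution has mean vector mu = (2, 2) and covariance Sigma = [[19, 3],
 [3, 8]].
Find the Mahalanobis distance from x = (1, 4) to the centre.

Step 1 — centre the observation: (x - mu) = (-1, 2).

Step 2 — invert Sigma. det(Sigma) = 19·8 - (3)² = 143.
  Sigma^{-1} = (1/det) · [[d, -b], [-b, a]] = [[0.0559, -0.021],
 [-0.021, 0.1329]].

Step 3 — form the quadratic (x - mu)^T · Sigma^{-1} · (x - mu):
  Sigma^{-1} · (x - mu) = (-0.0979, 0.2867).
  (x - mu)^T · [Sigma^{-1} · (x - mu)] = (-1)·(-0.0979) + (2)·(0.2867) = 0.6713.

Step 4 — take square root: d = √(0.6713) ≈ 0.8193.

d(x, mu) = √(0.6713) ≈ 0.8193


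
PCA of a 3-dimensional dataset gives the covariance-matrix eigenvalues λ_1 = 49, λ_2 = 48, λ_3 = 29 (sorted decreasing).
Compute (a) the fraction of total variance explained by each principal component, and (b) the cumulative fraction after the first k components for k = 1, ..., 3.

Step 1 — total variance = trace(Sigma) = Σ λ_i = 49 + 48 + 29 = 126.

Step 2 — fraction explained by component i = λ_i / Σ λ:
  PC1: 49/126 = 0.3889
  PC2: 48/126 = 0.381
  PC3: 29/126 = 0.2302

Step 3 — cumulative fraction after k components = (λ_1 + ... + λ_k) / Σ λ:
  k = 1: 49/126 = 0.3889
  k = 2: (49 + 48)/126 = 97/126 = 0.7698
  k = 3: (49 + 48 + 29)/126 = 126/126 = 1

Summary (fraction, with percent):

explained: PC1 0.3889 (38.89%), PC2 0.381 (38.1%), PC3 0.2302 (23.02%);  cumulative: 0.3889, 0.7698, 1


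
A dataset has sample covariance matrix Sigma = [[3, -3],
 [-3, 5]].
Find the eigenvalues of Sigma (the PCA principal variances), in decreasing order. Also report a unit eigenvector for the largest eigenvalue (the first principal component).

Step 1 — characteristic polynomial of 2×2 Sigma:
  det(Sigma - λI) = λ² - trace · λ + det = 0.
  trace = 3 + 5 = 8, det = 3·5 - (-3)² = 6.
Step 2 — discriminant:
  Δ = trace² - 4·det = 64 - 24 = 40.
Step 3 — eigenvalues:
  λ = (trace ± √Δ)/2 = (8 ± 6.3246)/2,
  λ_1 = 7.1623,  λ_2 = 0.8377.

Step 4 — unit eigenvector for λ_1: solve (Sigma - λ_1 I)v = 0. First row:
  (3 - 7.1623)·v_x + (-3)·v_y = 0, i.e. (-4.1623)·v_x + (-3)·v_y = 0,
  so v ∝ (b, λ_1 - a) = (-3, 4.1623); multiply by -1 so the first entry is positive: u = (3, -4.1623).
  ||u|| = √((3)² + (-4.1623)²) = √(26.3246) ≈ 5.1307,
  v_1 = u/||u|| ≈ (0.5847, -0.8112) (||v_1|| = 1).

λ_1 = 7.1623,  λ_2 = 0.8377;  v_1 ≈ (0.5847, -0.8112)


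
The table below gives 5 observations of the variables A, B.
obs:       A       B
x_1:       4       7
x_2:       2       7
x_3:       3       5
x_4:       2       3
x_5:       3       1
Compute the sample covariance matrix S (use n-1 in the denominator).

Step 1 — column means:
  mean(A) = (4 + 2 + 3 + 2 + 3) / 5 = 14/5 = 2.8
  mean(B) = (7 + 7 + 5 + 3 + 1) / 5 = 23/5 = 4.6

Step 2 — sample covariance S[i,j] = (1/(n-1)) · Σ_k (x_{k,i} - mean_i) · (x_{k,j} - mean_j), with n-1 = 4.
  S[A,A] = ((1.2)·(1.2) + (-0.8)·(-0.8) + (0.2)·(0.2) + (-0.8)·(-0.8) + (0.2)·(0.2)) / 4 = 2.8/4 = 0.7
  S[A,B] = ((1.2)·(2.4) + (-0.8)·(2.4) + (0.2)·(0.4) + (-0.8)·(-1.6) + (0.2)·(-3.6)) / 4 = 1.6/4 = 0.4
  S[B,B] = ((2.4)·(2.4) + (2.4)·(2.4) + (0.4)·(0.4) + (-1.6)·(-1.6) + (-3.6)·(-3.6)) / 4 = 27.2/4 = 6.8

S is symmetric (S[j,i] = S[i,j]). Assembling:

S = [[0.7, 0.4],
 [0.4, 6.8]]


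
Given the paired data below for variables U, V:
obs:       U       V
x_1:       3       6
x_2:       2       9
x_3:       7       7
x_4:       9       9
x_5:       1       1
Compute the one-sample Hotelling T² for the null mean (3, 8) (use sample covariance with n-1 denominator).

Step 1 — sample mean vector:
  mean(U) = (3 + 2 + 7 + 9 + 1) / 5 = 22/5 = 4.4
  mean(V) = (6 + 9 + 7 + 9 + 1) / 5 = 32/5 = 6.4
  x̄ = (4.4, 6.4),  deviation x̄ - mu_0 = (4.4, 6.4) - (3, 8) = (1.4, -1.6).

Step 2 — sample covariance matrix, S[i,j] = (1/(n-1)) · Σ_k (x_{k,i} - mean_i) · (x_{k,j} - mean_j), divisor n-1 = 4:
  S[U,U] = ((-1.4)·(-1.4) + (-2.4)·(-2.4) + (2.6)·(2.6) + (4.6)·(4.6) + (-3.4)·(-3.4)) / 4 = 47.2/4 = 11.8
  S[U,V] = ((-1.4)·(-0.4) + (-2.4)·(2.6) + (2.6)·(0.6) + (4.6)·(2.6) + (-3.4)·(-5.4)) / 4 = 26.2/4 = 6.55
  S[V,V] = ((-0.4)·(-0.4) + (2.6)·(2.6) + (0.6)·(0.6) + (2.6)·(2.6) + (-5.4)·(-5.4)) / 4 = 43.2/4 = 10.8
  S = [[11.8, 6.55],
 [6.55, 10.8]].

Step 3 — invert S. det(S) = 11.8·10.8 - (6.55)² = 84.5375.
  S^{-1} = (1/det) · [[d, -b], [-b, a]] = [[0.1278, -0.0775],
 [-0.0775, 0.1396]].

Step 4 — quadratic form (x̄ - mu_0)^T · S^{-1} · (x̄ - mu_0):
  S^{-1} · (x̄ - mu_0) = (0.3028, -0.3318),
  (x̄ - mu_0)^T · [...] = (1.4)·(0.3028) + (-1.6)·(-0.3318) = 0.9548.

Step 5 — scale by n: T² = 5 · 0.9548 = 4.7742.

T² ≈ 4.7742


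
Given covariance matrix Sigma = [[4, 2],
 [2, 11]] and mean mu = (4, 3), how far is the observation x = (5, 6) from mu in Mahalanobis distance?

Step 1 — centre the observation: (x - mu) = (1, 3).

Step 2 — invert Sigma. det(Sigma) = 4·11 - (2)² = 40.
  Sigma^{-1} = (1/det) · [[d, -b], [-b, a]] = [[0.275, -0.05],
 [-0.05, 0.1]].

Step 3 — form the quadratic (x - mu)^T · Sigma^{-1} · (x - mu):
  Sigma^{-1} · (x - mu) = (0.125, 0.25).
  (x - mu)^T · [Sigma^{-1} · (x - mu)] = (1)·(0.125) + (3)·(0.25) = 0.875.

Step 4 — take square root: d = √(0.875) ≈ 0.9354.

d(x, mu) = √(0.875) ≈ 0.9354


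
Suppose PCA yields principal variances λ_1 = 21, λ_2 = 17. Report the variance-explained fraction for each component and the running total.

Step 1 — total variance = trace(Sigma) = Σ λ_i = 21 + 17 = 38.

Step 2 — fraction explained by component i = λ_i / Σ λ:
  PC1: 21/38 = 0.5526
  PC2: 17/38 = 0.4474

Step 3 — cumulative fraction after k components = (λ_1 + ... + λ_k) / Σ λ:
  k = 1: 21/38 = 0.5526
  k = 2: (21 + 17)/38 = 38/38 = 1

Summary (fraction, with percent):

explained: PC1 0.5526 (55.26%), PC2 0.4474 (44.74%);  cumulative: 0.5526, 1


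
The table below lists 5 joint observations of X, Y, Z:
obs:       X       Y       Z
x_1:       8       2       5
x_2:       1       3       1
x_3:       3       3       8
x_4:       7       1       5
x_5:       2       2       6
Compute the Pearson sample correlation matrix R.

Step 1 — column means:
  mean(X) = (8 + 1 + 3 + 7 + 2) / 5 = 21/5 = 4.2
  mean(Y) = (2 + 3 + 3 + 1 + 2) / 5 = 11/5 = 2.2
  mean(Z) = (5 + 1 + 8 + 5 + 6) / 5 = 25/5 = 5

Step 2 — sample variances and covariances s[i,j] = (1/(n-1)) · Σ_k (x_{k,i} - mean_i) · (x_{k,j} - mean_j), with n-1 = 4:
  s[X,X] = ((3.8)·(3.8) + (-3.2)·(-3.2) + (-1.2)·(-1.2) + (2.8)·(2.8) + (-2.2)·(-2.2)) / 4 = 38.8/4 = 9.7
  s[X,Y] = ((3.8)·(-0.2) + (-3.2)·(0.8) + (-1.2)·(0.8) + (2.8)·(-1.2) + (-2.2)·(-0.2)) / 4 = -7.2/4 = -1.8
  s[X,Z] = ((3.8)·(0) + (-3.2)·(-4) + (-1.2)·(3) + (2.8)·(0) + (-2.2)·(1)) / 4 = 7/4 = 1.75
  s[Y,Y] = ((-0.2)·(-0.2) + (0.8)·(0.8) + (0.8)·(0.8) + (-1.2)·(-1.2) + (-0.2)·(-0.2)) / 4 = 2.8/4 = 0.7
  s[Y,Z] = ((-0.2)·(0) + (0.8)·(-4) + (0.8)·(3) + (-1.2)·(0) + (-0.2)·(1)) / 4 = -1/4 = -0.25
  s[Z,Z] = ((0)·(0) + (-4)·(-4) + (3)·(3) + (0)·(0) + (1)·(1)) / 4 = 26/4 = 6.5
  Sample standard deviations s_i = √(s[i,i]):
  s(X) = √(9.7) = 3.1145
  s(Y) = √(0.7) = 0.8367
  s(Z) = √(6.5) = 2.5495

Step 3 — r_{ij} = s_{ij} / (s_i · s_j):
  r[X,X] = 1 (diagonal).
  r[X,Y] = -1.8 / (3.1145 · 0.8367) = -1.8 / 2.6058 = -0.6908
  r[X,Z] = 1.75 / (3.1145 · 2.5495) = 1.75 / 7.9404 = 0.2204
  r[Y,Y] = 1 (diagonal).
  r[Y,Z] = -0.25 / (0.8367 · 2.5495) = -0.25 / 2.1331 = -0.1172
  r[Z,Z] = 1 (diagonal).

R is symmetric with unit diagonal. Assembling:

R = [[1, -0.6908, 0.2204],
 [-0.6908, 1, -0.1172],
 [0.2204, -0.1172, 1]]


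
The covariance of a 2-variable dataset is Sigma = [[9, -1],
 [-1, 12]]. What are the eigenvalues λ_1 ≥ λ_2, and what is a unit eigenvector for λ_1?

Step 1 — characteristic polynomial of 2×2 Sigma:
  det(Sigma - λI) = λ² - trace · λ + det = 0.
  trace = 9 + 12 = 21, det = 9·12 - (-1)² = 107.
Step 2 — discriminant:
  Δ = trace² - 4·det = 441 - 428 = 13.
Step 3 — eigenvalues:
  λ = (trace ± √Δ)/2 = (21 ± 3.6056)/2,
  λ_1 = 12.3028,  λ_2 = 8.6972.

Step 4 — unit eigenvector for λ_1: solve (Sigma - λ_1 I)v = 0. First row:
  (9 - 12.3028)·v_x + (-1)·v_y = 0, i.e. (-3.3028)·v_x + (-1)·v_y = 0,
  so v ∝ (b, λ_1 - a) = (-1, 3.3028); multiply by -1 so the first entry is positive: u = (1, -3.3028).
  ||u|| = √((1)² + (-3.3028)²) = √(11.9083) ≈ 3.4508,
  v_1 = u/||u|| ≈ (0.2898, -0.9571) (||v_1|| = 1).

λ_1 = 12.3028,  λ_2 = 8.6972;  v_1 ≈ (0.2898, -0.9571)


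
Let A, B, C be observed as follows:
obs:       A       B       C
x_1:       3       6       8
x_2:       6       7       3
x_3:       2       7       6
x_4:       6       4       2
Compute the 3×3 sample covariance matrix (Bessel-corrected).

Step 1 — column means:
  mean(A) = (3 + 6 + 2 + 6) / 4 = 17/4 = 4.25
  mean(B) = (6 + 7 + 7 + 4) / 4 = 24/4 = 6
  mean(C) = (8 + 3 + 6 + 2) / 4 = 19/4 = 4.75

Step 2 — sample covariance S[i,j] = (1/(n-1)) · Σ_k (x_{k,i} - mean_i) · (x_{k,j} - mean_j), with n-1 = 3.
  S[A,A] = ((-1.25)·(-1.25) + (1.75)·(1.75) + (-2.25)·(-2.25) + (1.75)·(1.75)) / 3 = 12.75/3 = 4.25
  S[A,B] = ((-1.25)·(0) + (1.75)·(1) + (-2.25)·(1) + (1.75)·(-2)) / 3 = -4/3 = -1.3333
  S[A,C] = ((-1.25)·(3.25) + (1.75)·(-1.75) + (-2.25)·(1.25) + (1.75)·(-2.75)) / 3 = -14.75/3 = -4.9167
  S[B,B] = ((0)·(0) + (1)·(1) + (1)·(1) + (-2)·(-2)) / 3 = 6/3 = 2
  S[B,C] = ((0)·(3.25) + (1)·(-1.75) + (1)·(1.25) + (-2)·(-2.75)) / 3 = 5/3 = 1.6667
  S[C,C] = ((3.25)·(3.25) + (-1.75)·(-1.75) + (1.25)·(1.25) + (-2.75)·(-2.75)) / 3 = 22.75/3 = 7.5833

S is symmetric (S[j,i] = S[i,j]). Assembling:

S = [[4.25, -1.3333, -4.9167],
 [-1.3333, 2, 1.6667],
 [-4.9167, 1.6667, 7.5833]]


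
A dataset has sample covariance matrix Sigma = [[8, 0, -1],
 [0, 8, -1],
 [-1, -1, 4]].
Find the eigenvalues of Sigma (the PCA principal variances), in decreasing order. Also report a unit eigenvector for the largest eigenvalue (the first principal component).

Step 1 — characteristic polynomial p(λ) = det(λI - Sigma) = λ³ - tr·λ² + c_1·λ - det, where tr = trace, c_1 = sum of the principal 2×2 minors, det = det(Sigma):
  tr = 8 + 8 + 4 = 20,
  c_1 = (8·8 - (0)²) + (8·4 - (-1)²) + (8·4 - (-1)²) = 64 + 31 + 31 = 126,
  det = 8·(8·4 - (-1)²) - (0)·((0)·4 - (-1)·(-1)) + (-1)·((0)·(-1) - 8·(-1)) = 8·(31) - (0)·(-1) + (-1)·(8) = 240.
  So p(λ) = λ³ - 20λ² + 126λ - 240.
Step 2 — look for an integer root (rational root theorem: any rational root is an integer divisor of 240). Testing λ = 8:
  p(8) = 512 - 1280 + 1008 - 240 = 0  ✓
  Dividing out (λ - 8): p(λ) = (λ - 8)(λ² - 12λ + 30).
Step 3 — remaining eigenvalues from the quadratic λ² - 12λ + 30 = 0:
  Δ = 12² - 4·30 = 144 - 120 = 24,  λ = (12 ± √24)/2 = (12 ± 4.899)/2 ≈ 8.4495 or 3.5505.
  Sorted: λ_1 = 8.4495,  λ_2 = 8,  λ_3 = 3.5505  (check: sum = 20 = tr ✓).

Step 4 — unit eigenvector for λ_1 ≈ 8.4495: v spans the null space of (Sigma - λ_1 I), whose rows are
  r_1 = (-0.4495, 0, -1),  r_2 = (0, -0.4495, -1),  r_3 = (-1, -1, -4.4495).
  v is orthogonal to every row, so take v ∝ r_1 × r_2 = ((0)·(-1) - (-1)·(-0.4495), (-1)·(0) - (-0.4495)·(-1), (-0.4495)·(-0.4495) - (0)·(0)) ≈ (-0.4495, -0.4495, 0.202).
  Rescale (multiply by -1 so the first nonzero entry is positive): u = (0.4495, 0.4495, -0.202).
  ||u|| = √((0.4495)² + (0.4495)² + (-0.202)²) = √(0.4449) ≈ 0.667,  v_1 = u/||u|| ≈ (0.6739, 0.6739, -0.3029) (||v_1|| = 1).

λ_1 = 8.4495,  λ_2 = 8,  λ_3 = 3.5505;  v_1 ≈ (0.6739, 0.6739, -0.3029)


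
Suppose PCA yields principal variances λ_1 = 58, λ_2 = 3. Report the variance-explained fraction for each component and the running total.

Step 1 — total variance = trace(Sigma) = Σ λ_i = 58 + 3 = 61.

Step 2 — fraction explained by component i = λ_i / Σ λ:
  PC1: 58/61 = 0.9508
  PC2: 3/61 = 0.0492

Step 3 — cumulative fraction after k components = (λ_1 + ... + λ_k) / Σ λ:
  k = 1: 58/61 = 0.9508
  k = 2: (58 + 3)/61 = 61/61 = 1

Summary (fraction, with percent):

explained: PC1 0.9508 (95.08%), PC2 0.0492 (4.92%);  cumulative: 0.9508, 1


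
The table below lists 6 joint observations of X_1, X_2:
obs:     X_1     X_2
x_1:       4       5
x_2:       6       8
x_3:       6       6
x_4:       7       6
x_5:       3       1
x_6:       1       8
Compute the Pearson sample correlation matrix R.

Step 1 — column means:
  mean(X_1) = (4 + 6 + 6 + 7 + 3 + 1) / 6 = 27/6 = 4.5
  mean(X_2) = (5 + 8 + 6 + 6 + 1 + 8) / 6 = 34/6 = 5.6667

Step 2 — sample variances and covariances s[i,j] = (1/(n-1)) · Σ_k (x_{k,i} - mean_i) · (x_{k,j} - mean_j), with n-1 = 5:
  s[X_1,X_1] = ((-0.5)·(-0.5) + (1.5)·(1.5) + (1.5)·(1.5) + (2.5)·(2.5) + (-1.5)·(-1.5) + (-3.5)·(-3.5)) / 5 = 25.5/5 = 5.1
  s[X_1,X_2] = ((-0.5)·(-0.6667) + (1.5)·(2.3333) + (1.5)·(0.3333) + (2.5)·(0.3333) + (-1.5)·(-4.6667) + (-3.5)·(2.3333)) / 5 = 4/5 = 0.8
  s[X_2,X_2] = ((-0.6667)·(-0.6667) + (2.3333)·(2.3333) + (0.3333)·(0.3333) + (0.3333)·(0.3333) + (-4.6667)·(-4.6667) + (2.3333)·(2.3333)) / 5 = 33.3333/5 = 6.6667
  Sample standard deviations s_i = √(s[i,i]):
  s(X_1) = √(5.1) = 2.2583
  s(X_2) = √(6.6667) = 2.582

Step 3 — r_{ij} = s_{ij} / (s_i · s_j):
  r[X_1,X_1] = 1 (diagonal).
  r[X_1,X_2] = 0.8 / (2.2583 · 2.582) = 0.8 / 5.831 = 0.1372
  r[X_2,X_2] = 1 (diagonal).

R is symmetric with unit diagonal. Assembling:

R = [[1, 0.1372],
 [0.1372, 1]]


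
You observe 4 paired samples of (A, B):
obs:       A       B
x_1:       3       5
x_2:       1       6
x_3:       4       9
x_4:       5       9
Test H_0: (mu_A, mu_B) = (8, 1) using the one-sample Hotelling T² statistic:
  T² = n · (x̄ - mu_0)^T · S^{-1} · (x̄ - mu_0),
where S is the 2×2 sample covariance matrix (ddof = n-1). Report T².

Step 1 — sample mean vector:
  mean(A) = (3 + 1 + 4 + 5) / 4 = 13/4 = 3.25
  mean(B) = (5 + 6 + 9 + 9) / 4 = 29/4 = 7.25
  x̄ = (3.25, 7.25),  deviation x̄ - mu_0 = (3.25, 7.25) - (8, 1) = (-4.75, 6.25).

Step 2 — sample covariance matrix, S[i,j] = (1/(n-1)) · Σ_k (x_{k,i} - mean_i) · (x_{k,j} - mean_j), divisor n-1 = 3:
  S[A,A] = ((-0.25)·(-0.25) + (-2.25)·(-2.25) + (0.75)·(0.75) + (1.75)·(1.75)) / 3 = 8.75/3 = 2.9167
  S[A,B] = ((-0.25)·(-2.25) + (-2.25)·(-1.25) + (0.75)·(1.75) + (1.75)·(1.75)) / 3 = 7.75/3 = 2.5833
  S[B,B] = ((-2.25)·(-2.25) + (-1.25)·(-1.25) + (1.75)·(1.75) + (1.75)·(1.75)) / 3 = 12.75/3 = 4.25
  S = [[2.9167, 2.5833],
 [2.5833, 4.25]].

Step 3 — invert S. det(S) = 2.9167·4.25 - (2.5833)² = 5.7222.
  S^{-1} = (1/det) · [[d, -b], [-b, a]] = [[0.7427, -0.4515],
 [-0.4515, 0.5097]].

Step 4 — quadratic form (x̄ - mu_0)^T · S^{-1} · (x̄ - mu_0):
  S^{-1} · (x̄ - mu_0) = (-6.3495, 5.3301),
  (x̄ - mu_0)^T · [...] = (-4.75)·(-6.3495) + (6.25)·(5.3301) = 63.4733.

Step 5 — scale by n: T² = 4 · 63.4733 = 253.8932.

T² ≈ 253.8932


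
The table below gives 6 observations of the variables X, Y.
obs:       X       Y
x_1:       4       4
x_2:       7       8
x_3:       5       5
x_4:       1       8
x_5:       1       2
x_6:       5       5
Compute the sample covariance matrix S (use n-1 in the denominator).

Step 1 — column means:
  mean(X) = (4 + 7 + 5 + 1 + 1 + 5) / 6 = 23/6 = 3.8333
  mean(Y) = (4 + 8 + 5 + 8 + 2 + 5) / 6 = 32/6 = 5.3333

Step 2 — sample covariance S[i,j] = (1/(n-1)) · Σ_k (x_{k,i} - mean_i) · (x_{k,j} - mean_j), with n-1 = 5.
  S[X,X] = ((0.1667)·(0.1667) + (3.1667)·(3.1667) + (1.1667)·(1.1667) + (-2.8333)·(-2.8333) + (-2.8333)·(-2.8333) + (1.1667)·(1.1667)) / 5 = 28.8333/5 = 5.7667
  S[X,Y] = ((0.1667)·(-1.3333) + (3.1667)·(2.6667) + (1.1667)·(-0.3333) + (-2.8333)·(2.6667) + (-2.8333)·(-3.3333) + (1.1667)·(-0.3333)) / 5 = 9.3333/5 = 1.8667
  S[Y,Y] = ((-1.3333)·(-1.3333) + (2.6667)·(2.6667) + (-0.3333)·(-0.3333) + (2.6667)·(2.6667) + (-3.3333)·(-3.3333) + (-0.3333)·(-0.3333)) / 5 = 27.3333/5 = 5.4667

S is symmetric (S[j,i] = S[i,j]). Assembling:

S = [[5.7667, 1.8667],
 [1.8667, 5.4667]]


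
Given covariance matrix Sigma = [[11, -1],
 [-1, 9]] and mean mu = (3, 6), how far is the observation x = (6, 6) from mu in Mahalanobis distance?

Step 1 — centre the observation: (x - mu) = (3, 0).

Step 2 — invert Sigma. det(Sigma) = 11·9 - (-1)² = 98.
  Sigma^{-1} = (1/det) · [[d, -b], [-b, a]] = [[0.0918, 0.0102],
 [0.0102, 0.1122]].

Step 3 — form the quadratic (x - mu)^T · Sigma^{-1} · (x - mu):
  Sigma^{-1} · (x - mu) = (0.2755, 0.0306).
  (x - mu)^T · [Sigma^{-1} · (x - mu)] = (3)·(0.2755) + (0)·(0.0306) = 0.8265.

Step 4 — take square root: d = √(0.8265) ≈ 0.9091.

d(x, mu) = √(0.8265) ≈ 0.9091


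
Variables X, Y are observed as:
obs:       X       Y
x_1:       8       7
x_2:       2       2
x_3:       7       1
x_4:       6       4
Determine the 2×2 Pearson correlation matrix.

Step 1 — column means:
  mean(X) = (8 + 2 + 7 + 6) / 4 = 23/4 = 5.75
  mean(Y) = (7 + 2 + 1 + 4) / 4 = 14/4 = 3.5

Step 2 — sample variances and covariances s[i,j] = (1/(n-1)) · Σ_k (x_{k,i} - mean_i) · (x_{k,j} - mean_j), with n-1 = 3:
  s[X,X] = ((2.25)·(2.25) + (-3.75)·(-3.75) + (1.25)·(1.25) + (0.25)·(0.25)) / 3 = 20.75/3 = 6.9167
  s[X,Y] = ((2.25)·(3.5) + (-3.75)·(-1.5) + (1.25)·(-2.5) + (0.25)·(0.5)) / 3 = 10.5/3 = 3.5
  s[Y,Y] = ((3.5)·(3.5) + (-1.5)·(-1.5) + (-2.5)·(-2.5) + (0.5)·(0.5)) / 3 = 21/3 = 7
  Sample standard deviations s_i = √(s[i,i]):
  s(X) = √(6.9167) = 2.63
  s(Y) = √(7) = 2.6458

Step 3 — r_{ij} = s_{ij} / (s_i · s_j):
  r[X,X] = 1 (diagonal).
  r[X,Y] = 3.5 / (2.63 · 2.6458) = 3.5 / 6.9582 = 0.503
  r[Y,Y] = 1 (diagonal).

R is symmetric with unit diagonal. Assembling:

R = [[1, 0.503],
 [0.503, 1]]


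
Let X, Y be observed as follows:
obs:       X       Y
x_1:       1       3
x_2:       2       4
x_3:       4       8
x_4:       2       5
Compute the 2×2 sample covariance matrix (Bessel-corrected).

Step 1 — column means:
  mean(X) = (1 + 2 + 4 + 2) / 4 = 9/4 = 2.25
  mean(Y) = (3 + 4 + 8 + 5) / 4 = 20/4 = 5

Step 2 — sample covariance S[i,j] = (1/(n-1)) · Σ_k (x_{k,i} - mean_i) · (x_{k,j} - mean_j), with n-1 = 3.
  S[X,X] = ((-1.25)·(-1.25) + (-0.25)·(-0.25) + (1.75)·(1.75) + (-0.25)·(-0.25)) / 3 = 4.75/3 = 1.5833
  S[X,Y] = ((-1.25)·(-2) + (-0.25)·(-1) + (1.75)·(3) + (-0.25)·(0)) / 3 = 8/3 = 2.6667
  S[Y,Y] = ((-2)·(-2) + (-1)·(-1) + (3)·(3) + (0)·(0)) / 3 = 14/3 = 4.6667

S is symmetric (S[j,i] = S[i,j]). Assembling:

S = [[1.5833, 2.6667],
 [2.6667, 4.6667]]


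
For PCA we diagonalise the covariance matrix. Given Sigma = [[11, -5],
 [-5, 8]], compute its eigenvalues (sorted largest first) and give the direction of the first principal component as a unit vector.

Step 1 — characteristic polynomial of 2×2 Sigma:
  det(Sigma - λI) = λ² - trace · λ + det = 0.
  trace = 11 + 8 = 19, det = 11·8 - (-5)² = 63.
Step 2 — discriminant:
  Δ = trace² - 4·det = 361 - 252 = 109.
Step 3 — eigenvalues:
  λ = (trace ± √Δ)/2 = (19 ± 10.4403)/2,
  λ_1 = 14.7202,  λ_2 = 4.2798.

Step 4 — unit eigenvector for λ_1: solve (Sigma - λ_1 I)v = 0. First row:
  (11 - 14.7202)·v_x + (-5)·v_y = 0, i.e. (-3.7202)·v_x + (-5)·v_y = 0,
  so v ∝ (b, λ_1 - a) = (-5, 3.7202); multiply by -1 so the first entry is positive: u = (5, -3.7202).
  ||u|| = √((5)² + (-3.7202)²) = √(38.8395) ≈ 6.2321,
  v_1 = u/||u|| ≈ (0.8023, -0.5969) (||v_1|| = 1).

λ_1 = 14.7202,  λ_2 = 4.2798;  v_1 ≈ (0.8023, -0.5969)


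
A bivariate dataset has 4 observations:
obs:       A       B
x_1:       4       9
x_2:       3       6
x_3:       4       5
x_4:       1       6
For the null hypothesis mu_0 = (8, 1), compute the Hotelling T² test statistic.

Step 1 — sample mean vector:
  mean(A) = (4 + 3 + 4 + 1) / 4 = 12/4 = 3
  mean(B) = (9 + 6 + 5 + 6) / 4 = 26/4 = 6.5
  x̄ = (3, 6.5),  deviation x̄ - mu_0 = (3, 6.5) - (8, 1) = (-5, 5.5).

Step 2 — sample covariance matrix, S[i,j] = (1/(n-1)) · Σ_k (x_{k,i} - mean_i) · (x_{k,j} - mean_j), divisor n-1 = 3:
  S[A,A] = ((1)·(1) + (0)·(0) + (1)·(1) + (-2)·(-2)) / 3 = 6/3 = 2
  S[A,B] = ((1)·(2.5) + (0)·(-0.5) + (1)·(-1.5) + (-2)·(-0.5)) / 3 = 2/3 = 0.6667
  S[B,B] = ((2.5)·(2.5) + (-0.5)·(-0.5) + (-1.5)·(-1.5) + (-0.5)·(-0.5)) / 3 = 9/3 = 3
  S = [[2, 0.6667],
 [0.6667, 3]].

Step 3 — invert S. det(S) = 2·3 - (0.6667)² = 5.5556.
  S^{-1} = (1/det) · [[d, -b], [-b, a]] = [[0.54, -0.12],
 [-0.12, 0.36]].

Step 4 — quadratic form (x̄ - mu_0)^T · S^{-1} · (x̄ - mu_0):
  S^{-1} · (x̄ - mu_0) = (-3.36, 2.58),
  (x̄ - mu_0)^T · [...] = (-5)·(-3.36) + (5.5)·(2.58) = 30.99.

Step 5 — scale by n: T² = 4 · 30.99 = 123.96.

T² ≈ 123.96


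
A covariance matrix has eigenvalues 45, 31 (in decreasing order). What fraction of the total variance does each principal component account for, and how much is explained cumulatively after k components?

Step 1 — total variance = trace(Sigma) = Σ λ_i = 45 + 31 = 76.

Step 2 — fraction explained by component i = λ_i / Σ λ:
  PC1: 45/76 = 0.5921
  PC2: 31/76 = 0.4079

Step 3 — cumulative fraction after k components = (λ_1 + ... + λ_k) / Σ λ:
  k = 1: 45/76 = 0.5921
  k = 2: (45 + 31)/76 = 76/76 = 1

Summary (fraction, with percent):

explained: PC1 0.5921 (59.21%), PC2 0.4079 (40.79%);  cumulative: 0.5921, 1


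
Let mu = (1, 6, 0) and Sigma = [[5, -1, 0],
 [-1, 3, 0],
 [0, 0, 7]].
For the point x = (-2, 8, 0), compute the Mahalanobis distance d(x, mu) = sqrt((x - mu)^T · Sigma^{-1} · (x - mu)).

Step 1 — centre the observation: (x - mu) = (-3, 2, 0).

Step 2 — invert Sigma (cofactor / det for 3×3, or solve directly):
  Sigma^{-1} = [[0.2143, 0.0714, 0],
 [0.0714, 0.3571, 0],
 [0, 0, 0.1429]].

Step 3 — form the quadratic (x - mu)^T · Sigma^{-1} · (x - mu):
  Sigma^{-1} · (x - mu) = (-0.5, 0.5, 0).
  (x - mu)^T · [Sigma^{-1} · (x - mu)] = (-3)·(-0.5) + (2)·(0.5) + (0)·(0) = 2.5.

Step 4 — take square root: d = √(2.5) ≈ 1.5811.

d(x, mu) = √(2.5) ≈ 1.5811


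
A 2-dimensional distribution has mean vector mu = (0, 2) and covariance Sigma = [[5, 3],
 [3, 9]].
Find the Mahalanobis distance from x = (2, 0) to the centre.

Step 1 — centre the observation: (x - mu) = (2, -2).

Step 2 — invert Sigma. det(Sigma) = 5·9 - (3)² = 36.
  Sigma^{-1} = (1/det) · [[d, -b], [-b, a]] = [[0.25, -0.0833],
 [-0.0833, 0.1389]].

Step 3 — form the quadratic (x - mu)^T · Sigma^{-1} · (x - mu):
  Sigma^{-1} · (x - mu) = (0.6667, -0.4444).
  (x - mu)^T · [Sigma^{-1} · (x - mu)] = (2)·(0.6667) + (-2)·(-0.4444) = 2.2222.

Step 4 — take square root: d = √(2.2222) ≈ 1.4907.

d(x, mu) = √(2.2222) ≈ 1.4907


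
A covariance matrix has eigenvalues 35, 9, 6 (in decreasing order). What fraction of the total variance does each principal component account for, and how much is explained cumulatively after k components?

Step 1 — total variance = trace(Sigma) = Σ λ_i = 35 + 9 + 6 = 50.

Step 2 — fraction explained by component i = λ_i / Σ λ:
  PC1: 35/50 = 0.7
  PC2: 9/50 = 0.18
  PC3: 6/50 = 0.12

Step 3 — cumulative fraction after k components = (λ_1 + ... + λ_k) / Σ λ:
  k = 1: 35/50 = 0.7
  k = 2: (35 + 9)/50 = 44/50 = 0.88
  k = 3: (35 + 9 + 6)/50 = 50/50 = 1

Summary (fraction, with percent):

explained: PC1 0.7 (70%), PC2 0.18 (18%), PC3 0.12 (12%);  cumulative: 0.7, 0.88, 1


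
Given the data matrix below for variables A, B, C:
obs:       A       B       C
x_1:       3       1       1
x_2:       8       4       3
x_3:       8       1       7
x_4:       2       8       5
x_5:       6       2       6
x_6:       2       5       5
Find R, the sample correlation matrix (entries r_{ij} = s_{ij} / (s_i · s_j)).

Step 1 — column means:
  mean(A) = (3 + 8 + 8 + 2 + 6 + 2) / 6 = 29/6 = 4.8333
  mean(B) = (1 + 4 + 1 + 8 + 2 + 5) / 6 = 21/6 = 3.5
  mean(C) = (1 + 3 + 7 + 5 + 6 + 5) / 6 = 27/6 = 4.5

Step 2 — sample variances and covariances s[i,j] = (1/(n-1)) · Σ_k (x_{k,i} - mean_i) · (x_{k,j} - mean_j), with n-1 = 5:
  s[A,A] = ((-1.8333)·(-1.8333) + (3.1667)·(3.1667) + (3.1667)·(3.1667) + (-2.8333)·(-2.8333) + (1.1667)·(1.1667) + (-2.8333)·(-2.8333)) / 5 = 40.8333/5 = 8.1667
  s[A,B] = ((-1.8333)·(-2.5) + (3.1667)·(0.5) + (3.1667)·(-2.5) + (-2.8333)·(4.5) + (1.1667)·(-1.5) + (-2.8333)·(1.5)) / 5 = -20.5/5 = -4.1
  s[A,C] = ((-1.8333)·(-3.5) + (3.1667)·(-1.5) + (3.1667)·(2.5) + (-2.8333)·(0.5) + (1.1667)·(1.5) + (-2.8333)·(0.5)) / 5 = 8.5/5 = 1.7
  s[B,B] = ((-2.5)·(-2.5) + (0.5)·(0.5) + (-2.5)·(-2.5) + (4.5)·(4.5) + (-1.5)·(-1.5) + (1.5)·(1.5)) / 5 = 37.5/5 = 7.5
  s[B,C] = ((-2.5)·(-3.5) + (0.5)·(-1.5) + (-2.5)·(2.5) + (4.5)·(0.5) + (-1.5)·(1.5) + (1.5)·(0.5)) / 5 = 2.5/5 = 0.5
  s[C,C] = ((-3.5)·(-3.5) + (-1.5)·(-1.5) + (2.5)·(2.5) + (0.5)·(0.5) + (1.5)·(1.5) + (0.5)·(0.5)) / 5 = 23.5/5 = 4.7
  Sample standard deviations s_i = √(s[i,i]):
  s(A) = √(8.1667) = 2.8577
  s(B) = √(7.5) = 2.7386
  s(C) = √(4.7) = 2.1679

Step 3 — r_{ij} = s_{ij} / (s_i · s_j):
  r[A,A] = 1 (diagonal).
  r[A,B] = -4.1 / (2.8577 · 2.7386) = -4.1 / 7.8262 = -0.5239
  r[A,C] = 1.7 / (2.8577 · 2.1679) = 1.7 / 6.1954 = 0.2744
  r[B,B] = 1 (diagonal).
  r[B,C] = 0.5 / (2.7386 · 2.1679) = 0.5 / 5.9372 = 0.0842
  r[C,C] = 1 (diagonal).

R is symmetric with unit diagonal. Assembling:

R = [[1, -0.5239, 0.2744],
 [-0.5239, 1, 0.0842],
 [0.2744, 0.0842, 1]]


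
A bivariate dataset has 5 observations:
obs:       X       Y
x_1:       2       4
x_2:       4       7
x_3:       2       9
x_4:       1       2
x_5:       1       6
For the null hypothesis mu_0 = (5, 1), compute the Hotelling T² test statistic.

Step 1 — sample mean vector:
  mean(X) = (2 + 4 + 2 + 1 + 1) / 5 = 10/5 = 2
  mean(Y) = (4 + 7 + 9 + 2 + 6) / 5 = 28/5 = 5.6
  x̄ = (2, 5.6),  deviation x̄ - mu_0 = (2, 5.6) - (5, 1) = (-3, 4.6).

Step 2 — sample covariance matrix, S[i,j] = (1/(n-1)) · Σ_k (x_{k,i} - mean_i) · (x_{k,j} - mean_j), divisor n-1 = 4:
  S[X,X] = ((0)·(0) + (2)·(2) + (0)·(0) + (-1)·(-1) + (-1)·(-1)) / 4 = 6/4 = 1.5
  S[X,Y] = ((0)·(-1.6) + (2)·(1.4) + (0)·(3.4) + (-1)·(-3.6) + (-1)·(0.4)) / 4 = 6/4 = 1.5
  S[Y,Y] = ((-1.6)·(-1.6) + (1.4)·(1.4) + (3.4)·(3.4) + (-3.6)·(-3.6) + (0.4)·(0.4)) / 4 = 29.2/4 = 7.3
  S = [[1.5, 1.5],
 [1.5, 7.3]].

Step 3 — invert S. det(S) = 1.5·7.3 - (1.5)² = 8.7.
  S^{-1} = (1/det) · [[d, -b], [-b, a]] = [[0.8391, -0.1724],
 [-0.1724, 0.1724]].

Step 4 — quadratic form (x̄ - mu_0)^T · S^{-1} · (x̄ - mu_0):
  S^{-1} · (x̄ - mu_0) = (-3.3103, 1.3103),
  (x̄ - mu_0)^T · [...] = (-3)·(-3.3103) + (4.6)·(1.3103) = 15.9586.

Step 5 — scale by n: T² = 5 · 15.9586 = 79.7931.

T² ≈ 79.7931


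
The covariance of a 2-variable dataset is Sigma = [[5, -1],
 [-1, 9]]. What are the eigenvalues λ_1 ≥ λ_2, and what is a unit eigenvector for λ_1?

Step 1 — characteristic polynomial of 2×2 Sigma:
  det(Sigma - λI) = λ² - trace · λ + det = 0.
  trace = 5 + 9 = 14, det = 5·9 - (-1)² = 44.
Step 2 — discriminant:
  Δ = trace² - 4·det = 196 - 176 = 20.
Step 3 — eigenvalues:
  λ = (trace ± √Δ)/2 = (14 ± 4.4721)/2,
  λ_1 = 9.2361,  λ_2 = 4.7639.

Step 4 — unit eigenvector for λ_1: solve (Sigma - λ_1 I)v = 0. First row:
  (5 - 9.2361)·v_x + (-1)·v_y = 0, i.e. (-4.2361)·v_x + (-1)·v_y = 0,
  so v ∝ (b, λ_1 - a) = (-1, 4.2361); multiply by -1 so the first entry is positive: u = (1, -4.2361).
  ||u|| = √((1)² + (-4.2361)²) = √(18.9443) ≈ 4.3525,
  v_1 = u/||u|| ≈ (0.2298, -0.9732) (||v_1|| = 1).

λ_1 = 9.2361,  λ_2 = 4.7639;  v_1 ≈ (0.2298, -0.9732)


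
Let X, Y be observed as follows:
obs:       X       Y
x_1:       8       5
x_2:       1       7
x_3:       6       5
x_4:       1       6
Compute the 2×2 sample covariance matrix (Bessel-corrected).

Step 1 — column means:
  mean(X) = (8 + 1 + 6 + 1) / 4 = 16/4 = 4
  mean(Y) = (5 + 7 + 5 + 6) / 4 = 23/4 = 5.75

Step 2 — sample covariance S[i,j] = (1/(n-1)) · Σ_k (x_{k,i} - mean_i) · (x_{k,j} - mean_j), with n-1 = 3.
  S[X,X] = ((4)·(4) + (-3)·(-3) + (2)·(2) + (-3)·(-3)) / 3 = 38/3 = 12.6667
  S[X,Y] = ((4)·(-0.75) + (-3)·(1.25) + (2)·(-0.75) + (-3)·(0.25)) / 3 = -9/3 = -3
  S[Y,Y] = ((-0.75)·(-0.75) + (1.25)·(1.25) + (-0.75)·(-0.75) + (0.25)·(0.25)) / 3 = 2.75/3 = 0.9167

S is symmetric (S[j,i] = S[i,j]). Assembling:

S = [[12.6667, -3],
 [-3, 0.9167]]


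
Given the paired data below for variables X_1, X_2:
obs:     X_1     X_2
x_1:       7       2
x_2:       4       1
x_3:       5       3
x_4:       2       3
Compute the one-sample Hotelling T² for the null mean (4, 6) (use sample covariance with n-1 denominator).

Step 1 — sample mean vector:
  mean(X_1) = (7 + 4 + 5 + 2) / 4 = 18/4 = 4.5
  mean(X_2) = (2 + 1 + 3 + 3) / 4 = 9/4 = 2.25
  x̄ = (4.5, 2.25),  deviation x̄ - mu_0 = (4.5, 2.25) - (4, 6) = (0.5, -3.75).

Step 2 — sample covariance matrix, S[i,j] = (1/(n-1)) · Σ_k (x_{k,i} - mean_i) · (x_{k,j} - mean_j), divisor n-1 = 3:
  S[X_1,X_1] = ((2.5)·(2.5) + (-0.5)·(-0.5) + (0.5)·(0.5) + (-2.5)·(-2.5)) / 3 = 13/3 = 4.3333
  S[X_1,X_2] = ((2.5)·(-0.25) + (-0.5)·(-1.25) + (0.5)·(0.75) + (-2.5)·(0.75)) / 3 = -1.5/3 = -0.5
  S[X_2,X_2] = ((-0.25)·(-0.25) + (-1.25)·(-1.25) + (0.75)·(0.75) + (0.75)·(0.75)) / 3 = 2.75/3 = 0.9167
  S = [[4.3333, -0.5],
 [-0.5, 0.9167]].

Step 3 — invert S. det(S) = 4.3333·0.9167 - (-0.5)² = 3.7222.
  S^{-1} = (1/det) · [[d, -b], [-b, a]] = [[0.2463, 0.1343],
 [0.1343, 1.1642]].

Step 4 — quadratic form (x̄ - mu_0)^T · S^{-1} · (x̄ - mu_0):
  S^{-1} · (x̄ - mu_0) = (-0.3806, -4.2985),
  (x̄ - mu_0)^T · [...] = (0.5)·(-0.3806) + (-3.75)·(-4.2985) = 15.9291.

Step 5 — scale by n: T² = 4 · 15.9291 = 63.7164.

T² ≈ 63.7164
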